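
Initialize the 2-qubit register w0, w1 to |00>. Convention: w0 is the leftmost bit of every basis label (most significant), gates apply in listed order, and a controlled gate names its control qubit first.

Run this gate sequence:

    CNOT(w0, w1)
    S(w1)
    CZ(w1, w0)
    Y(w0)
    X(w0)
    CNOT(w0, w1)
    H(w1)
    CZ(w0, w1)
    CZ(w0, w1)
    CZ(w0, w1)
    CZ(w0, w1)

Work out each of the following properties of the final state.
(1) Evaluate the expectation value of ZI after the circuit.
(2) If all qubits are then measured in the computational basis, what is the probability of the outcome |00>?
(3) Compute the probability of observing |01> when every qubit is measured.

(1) The observable ZI averages to 1. Key observation: the block from step 10 through step 11 cancels to the identity and can be dropped.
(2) The probability of measuring |00> is 1/2.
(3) Outcome |01> occurs with probability 1/2.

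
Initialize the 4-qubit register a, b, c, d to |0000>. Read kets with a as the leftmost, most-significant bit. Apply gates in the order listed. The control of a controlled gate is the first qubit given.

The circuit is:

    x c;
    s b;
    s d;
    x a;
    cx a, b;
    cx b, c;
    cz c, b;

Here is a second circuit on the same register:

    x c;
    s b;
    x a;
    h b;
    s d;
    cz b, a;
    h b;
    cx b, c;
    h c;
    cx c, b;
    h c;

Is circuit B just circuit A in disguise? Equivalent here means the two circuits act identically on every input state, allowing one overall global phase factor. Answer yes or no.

No, they are not equivalent — no single phase factor reconciles the two unitaries.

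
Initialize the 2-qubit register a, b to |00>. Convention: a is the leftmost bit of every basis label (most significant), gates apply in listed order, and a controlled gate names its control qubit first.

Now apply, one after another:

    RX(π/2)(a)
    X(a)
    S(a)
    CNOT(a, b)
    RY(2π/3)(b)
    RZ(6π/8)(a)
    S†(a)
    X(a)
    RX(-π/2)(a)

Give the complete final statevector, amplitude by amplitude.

The resulting statevector has amplitude (-1 + sqrt(3)*exp(3*I*pi/4))*exp(5*I*pi/8)/4 on |00>, (-sqrt(3) - exp(3*I*pi/4))*exp(5*I*pi/8)/4 on |01>, (-sqrt(3)*exp(I*pi/4) + I)*exp(5*I*pi/8)/4 on |10>, (-sqrt(3) + exp(3*I*pi/4))*exp(I*pi/8)/4 on |11>.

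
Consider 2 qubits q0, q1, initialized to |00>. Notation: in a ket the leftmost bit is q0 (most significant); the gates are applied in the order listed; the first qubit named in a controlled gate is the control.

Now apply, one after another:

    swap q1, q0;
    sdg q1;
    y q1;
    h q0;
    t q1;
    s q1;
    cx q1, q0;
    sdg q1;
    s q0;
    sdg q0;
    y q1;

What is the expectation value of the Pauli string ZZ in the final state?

The expectation value of ZZ is 0.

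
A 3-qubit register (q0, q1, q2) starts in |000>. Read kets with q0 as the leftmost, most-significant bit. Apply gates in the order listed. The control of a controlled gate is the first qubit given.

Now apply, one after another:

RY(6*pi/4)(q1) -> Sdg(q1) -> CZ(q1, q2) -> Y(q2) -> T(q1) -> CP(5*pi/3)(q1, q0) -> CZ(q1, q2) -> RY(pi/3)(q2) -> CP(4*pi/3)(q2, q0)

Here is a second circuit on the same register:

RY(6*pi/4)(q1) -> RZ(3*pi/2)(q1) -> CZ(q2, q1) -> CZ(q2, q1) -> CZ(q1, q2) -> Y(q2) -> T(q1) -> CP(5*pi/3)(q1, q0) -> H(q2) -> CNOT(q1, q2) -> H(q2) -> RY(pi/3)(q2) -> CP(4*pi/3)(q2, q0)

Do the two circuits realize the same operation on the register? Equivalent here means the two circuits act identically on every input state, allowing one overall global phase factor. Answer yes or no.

Yes, they are equivalent — the unitaries differ by at most a global phase.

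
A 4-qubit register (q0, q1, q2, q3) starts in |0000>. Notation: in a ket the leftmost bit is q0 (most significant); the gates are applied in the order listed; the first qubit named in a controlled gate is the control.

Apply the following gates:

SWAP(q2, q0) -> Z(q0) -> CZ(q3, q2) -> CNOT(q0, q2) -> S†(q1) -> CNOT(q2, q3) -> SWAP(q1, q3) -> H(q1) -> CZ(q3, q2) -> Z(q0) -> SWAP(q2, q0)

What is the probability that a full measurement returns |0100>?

The probability of measuring |0100> is 1/2.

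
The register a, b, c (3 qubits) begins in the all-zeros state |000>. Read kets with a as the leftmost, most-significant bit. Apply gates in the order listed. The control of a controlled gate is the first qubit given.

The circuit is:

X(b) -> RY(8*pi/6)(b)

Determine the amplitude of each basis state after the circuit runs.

After the circuit, the state carries amplitude -sqrt(3)/2 on |000>, -1/2 on |010>, and 0 on every other basis state.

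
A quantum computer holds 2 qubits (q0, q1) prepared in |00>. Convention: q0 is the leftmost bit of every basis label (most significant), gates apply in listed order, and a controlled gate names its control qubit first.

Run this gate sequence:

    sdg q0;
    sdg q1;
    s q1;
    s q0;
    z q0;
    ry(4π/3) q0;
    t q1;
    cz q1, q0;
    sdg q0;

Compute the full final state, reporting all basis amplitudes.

The final amplitudes are -1/2 on |00>, 0 on |01>, -sqrt(3)*I/2 on |10>, 0 on |11>. Key observation: gates 1-4 undo each other exactly, leaving only the rest of the circuit to track.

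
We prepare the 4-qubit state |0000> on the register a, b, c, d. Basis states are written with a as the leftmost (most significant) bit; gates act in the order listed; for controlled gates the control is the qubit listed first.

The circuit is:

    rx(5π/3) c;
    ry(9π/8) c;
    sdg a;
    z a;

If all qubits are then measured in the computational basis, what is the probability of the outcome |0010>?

A full measurement returns |0010> with probability sqrt(sqrt(2) + 2)/8 + 1/2.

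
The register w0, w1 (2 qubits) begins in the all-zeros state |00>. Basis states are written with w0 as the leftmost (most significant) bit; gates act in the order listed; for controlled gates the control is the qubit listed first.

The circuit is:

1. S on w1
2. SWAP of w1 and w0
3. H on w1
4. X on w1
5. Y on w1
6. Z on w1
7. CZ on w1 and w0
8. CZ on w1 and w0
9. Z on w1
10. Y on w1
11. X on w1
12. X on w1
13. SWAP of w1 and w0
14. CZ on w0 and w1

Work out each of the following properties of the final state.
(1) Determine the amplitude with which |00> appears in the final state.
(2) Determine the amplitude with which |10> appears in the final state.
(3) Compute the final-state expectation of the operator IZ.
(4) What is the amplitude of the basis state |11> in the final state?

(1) |00> carries amplitude sqrt(2)/2 in the final state. Key observation: gates 4-11 undo each other exactly, leaving only the rest of the circuit to track.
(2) The amplitude on |10> is sqrt(2)/2.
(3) The observable IZ averages to 1.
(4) The amplitude on |11> is 0.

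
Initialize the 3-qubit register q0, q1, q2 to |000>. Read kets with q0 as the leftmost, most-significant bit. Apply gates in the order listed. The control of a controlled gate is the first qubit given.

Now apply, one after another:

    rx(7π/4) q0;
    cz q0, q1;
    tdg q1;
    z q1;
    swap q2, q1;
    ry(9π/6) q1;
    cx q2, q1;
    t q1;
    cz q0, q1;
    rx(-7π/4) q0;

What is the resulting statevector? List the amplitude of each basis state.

The resulting statevector has amplitude -sqrt(2)/2 on |000>, 0 on |001>, exp(I*pi/4)/2 on |010>, 0 on |011>, 0 on |100>, 0 on |101>, -exp(3*I*pi/4)/2 on |110>, 0 on |111>.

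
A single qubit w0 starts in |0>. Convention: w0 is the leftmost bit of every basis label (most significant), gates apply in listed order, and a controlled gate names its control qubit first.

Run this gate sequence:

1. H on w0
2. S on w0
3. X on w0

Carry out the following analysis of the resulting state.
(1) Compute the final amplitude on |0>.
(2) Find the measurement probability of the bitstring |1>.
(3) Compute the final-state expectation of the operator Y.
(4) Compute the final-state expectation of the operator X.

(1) The final state's coefficient on |0> equals sqrt(2)*I/2.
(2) A full measurement returns |1> with probability 1/2.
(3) In the final state, Y has expectation -1.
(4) The expectation value of X is 0.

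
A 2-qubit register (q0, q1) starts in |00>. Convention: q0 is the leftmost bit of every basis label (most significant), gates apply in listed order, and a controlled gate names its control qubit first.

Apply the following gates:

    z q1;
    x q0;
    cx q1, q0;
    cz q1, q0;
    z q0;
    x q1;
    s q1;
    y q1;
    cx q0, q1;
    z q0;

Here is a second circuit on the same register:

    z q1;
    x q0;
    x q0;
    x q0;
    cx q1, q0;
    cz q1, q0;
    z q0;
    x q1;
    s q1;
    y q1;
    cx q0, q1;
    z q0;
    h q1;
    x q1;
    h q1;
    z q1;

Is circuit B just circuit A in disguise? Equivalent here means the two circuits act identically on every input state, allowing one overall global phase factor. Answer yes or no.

Yes, they are equivalent — the unitaries differ by at most a global phase.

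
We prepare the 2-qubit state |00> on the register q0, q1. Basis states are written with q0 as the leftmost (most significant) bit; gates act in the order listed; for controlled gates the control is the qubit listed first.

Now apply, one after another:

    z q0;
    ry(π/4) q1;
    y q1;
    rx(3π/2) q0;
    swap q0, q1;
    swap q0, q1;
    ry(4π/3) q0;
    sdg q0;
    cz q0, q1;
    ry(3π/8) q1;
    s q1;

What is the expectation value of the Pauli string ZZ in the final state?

In the final state, ZZ has expectation 4*sqrt(1/2 - sqrt(2)/4)*sqrt(sqrt(2)/4 + 1/2)*sin(3*pi/16)*cos(3*pi/16).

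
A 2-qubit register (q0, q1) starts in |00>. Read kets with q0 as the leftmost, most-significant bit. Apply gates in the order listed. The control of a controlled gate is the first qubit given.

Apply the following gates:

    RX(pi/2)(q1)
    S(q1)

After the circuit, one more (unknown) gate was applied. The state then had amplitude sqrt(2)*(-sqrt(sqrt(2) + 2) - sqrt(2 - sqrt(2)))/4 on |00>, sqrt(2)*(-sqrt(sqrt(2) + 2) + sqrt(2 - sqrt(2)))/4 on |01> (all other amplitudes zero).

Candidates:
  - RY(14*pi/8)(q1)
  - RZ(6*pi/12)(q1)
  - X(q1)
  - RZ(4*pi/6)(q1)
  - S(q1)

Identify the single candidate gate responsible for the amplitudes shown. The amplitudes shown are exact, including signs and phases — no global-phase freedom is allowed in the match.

The applied gate was RY(14*pi/8)(q1).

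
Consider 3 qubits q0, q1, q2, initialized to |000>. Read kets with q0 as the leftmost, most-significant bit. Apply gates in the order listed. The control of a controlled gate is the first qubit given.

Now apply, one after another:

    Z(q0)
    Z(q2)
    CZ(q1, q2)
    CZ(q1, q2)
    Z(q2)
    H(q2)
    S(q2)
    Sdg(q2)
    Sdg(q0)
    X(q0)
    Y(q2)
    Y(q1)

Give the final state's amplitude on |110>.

|110> carries amplitude sqrt(2)/2 in the final state. Key observation: gates 2-5 undo each other exactly, leaving only the rest of the circuit to track.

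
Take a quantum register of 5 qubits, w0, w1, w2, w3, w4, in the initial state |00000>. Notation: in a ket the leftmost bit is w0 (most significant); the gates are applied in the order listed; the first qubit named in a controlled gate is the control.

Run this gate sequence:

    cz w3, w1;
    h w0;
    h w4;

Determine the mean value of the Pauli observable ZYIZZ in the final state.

The expectation value of ZYIZZ is 0.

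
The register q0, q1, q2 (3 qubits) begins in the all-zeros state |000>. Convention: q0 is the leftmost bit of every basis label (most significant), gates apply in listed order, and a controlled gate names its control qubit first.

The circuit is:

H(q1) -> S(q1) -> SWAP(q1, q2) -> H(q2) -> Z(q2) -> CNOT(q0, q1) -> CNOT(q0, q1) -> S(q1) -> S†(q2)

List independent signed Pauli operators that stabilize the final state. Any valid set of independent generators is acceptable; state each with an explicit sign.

The final state is stabilized by the group generated by +IIX, +ZII, +IZI; other independent generating sets are equally valid.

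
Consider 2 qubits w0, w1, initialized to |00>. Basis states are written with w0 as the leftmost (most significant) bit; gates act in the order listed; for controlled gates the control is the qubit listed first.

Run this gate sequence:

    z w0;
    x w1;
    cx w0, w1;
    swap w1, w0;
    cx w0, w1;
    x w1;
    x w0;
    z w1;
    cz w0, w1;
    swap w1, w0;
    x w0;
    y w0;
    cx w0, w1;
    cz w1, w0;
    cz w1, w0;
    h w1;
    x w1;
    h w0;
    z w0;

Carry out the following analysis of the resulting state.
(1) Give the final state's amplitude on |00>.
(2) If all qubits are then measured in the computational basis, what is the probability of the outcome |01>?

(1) |00> carries amplitude -I/2 in the final state.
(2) The probability of measuring |01> is 1/4.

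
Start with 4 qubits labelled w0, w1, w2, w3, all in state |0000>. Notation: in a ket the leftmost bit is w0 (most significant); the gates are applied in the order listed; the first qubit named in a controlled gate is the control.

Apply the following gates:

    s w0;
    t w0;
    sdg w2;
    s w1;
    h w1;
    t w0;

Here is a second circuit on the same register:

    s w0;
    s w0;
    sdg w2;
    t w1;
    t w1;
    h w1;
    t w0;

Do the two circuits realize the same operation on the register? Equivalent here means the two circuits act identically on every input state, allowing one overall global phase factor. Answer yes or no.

No: there is an input state on which the two circuits produce genuinely different outputs (not merely differing by a phase).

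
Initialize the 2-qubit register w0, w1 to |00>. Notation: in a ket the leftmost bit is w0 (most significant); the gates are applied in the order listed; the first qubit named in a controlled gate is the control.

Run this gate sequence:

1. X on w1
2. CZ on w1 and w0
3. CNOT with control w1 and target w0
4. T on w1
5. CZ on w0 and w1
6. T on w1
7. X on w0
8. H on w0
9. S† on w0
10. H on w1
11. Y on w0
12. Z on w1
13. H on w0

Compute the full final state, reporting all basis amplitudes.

The resulting statevector has amplitude sqrt(2)*(1 + I)/4 on |00>, sqrt(2)*(1 + I)/4 on |01>, sqrt(2)*(-1 + I)/4 on |10>, sqrt(2)*(-1 + I)/4 on |11>.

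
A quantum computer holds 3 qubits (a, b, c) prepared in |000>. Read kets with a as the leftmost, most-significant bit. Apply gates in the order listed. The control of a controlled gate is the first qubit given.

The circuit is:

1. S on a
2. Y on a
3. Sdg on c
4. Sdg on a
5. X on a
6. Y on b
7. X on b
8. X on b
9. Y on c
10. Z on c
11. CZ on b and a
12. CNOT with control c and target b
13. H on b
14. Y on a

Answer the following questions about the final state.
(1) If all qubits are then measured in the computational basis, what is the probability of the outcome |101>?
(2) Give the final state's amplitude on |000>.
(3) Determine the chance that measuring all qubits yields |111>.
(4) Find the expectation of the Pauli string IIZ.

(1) Outcome |101> occurs with probability 1/2.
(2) The amplitude on |000> is 0.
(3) The probability of measuring |111> is 1/2.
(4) The expectation value of IIZ is -1.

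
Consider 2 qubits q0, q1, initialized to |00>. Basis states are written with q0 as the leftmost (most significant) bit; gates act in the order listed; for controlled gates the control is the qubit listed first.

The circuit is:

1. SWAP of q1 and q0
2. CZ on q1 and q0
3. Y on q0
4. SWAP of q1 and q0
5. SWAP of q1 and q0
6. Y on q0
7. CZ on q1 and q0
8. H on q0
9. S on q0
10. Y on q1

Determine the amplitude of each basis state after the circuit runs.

The resulting statevector has amplitude 0 on |00>, sqrt(2)*I/2 on |01>, 0 on |10>, -sqrt(2)/2 on |11>. Key observation: steps 2-7 multiply out to the identity, so the circuit reduces to the remaining gates.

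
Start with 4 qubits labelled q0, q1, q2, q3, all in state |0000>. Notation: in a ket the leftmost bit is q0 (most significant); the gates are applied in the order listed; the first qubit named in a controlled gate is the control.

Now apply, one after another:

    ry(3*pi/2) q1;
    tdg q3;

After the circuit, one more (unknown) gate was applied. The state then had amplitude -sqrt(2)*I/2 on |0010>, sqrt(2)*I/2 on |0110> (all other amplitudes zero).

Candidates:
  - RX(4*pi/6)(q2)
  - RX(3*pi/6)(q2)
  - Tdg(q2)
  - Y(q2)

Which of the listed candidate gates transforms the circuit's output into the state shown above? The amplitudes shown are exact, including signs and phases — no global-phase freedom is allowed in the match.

The applied gate was Y(q2).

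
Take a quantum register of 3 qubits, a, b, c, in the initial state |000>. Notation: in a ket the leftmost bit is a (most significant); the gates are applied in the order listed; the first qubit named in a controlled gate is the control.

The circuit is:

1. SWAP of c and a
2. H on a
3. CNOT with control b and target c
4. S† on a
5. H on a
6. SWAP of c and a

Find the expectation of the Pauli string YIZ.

The observable YIZ averages to 0.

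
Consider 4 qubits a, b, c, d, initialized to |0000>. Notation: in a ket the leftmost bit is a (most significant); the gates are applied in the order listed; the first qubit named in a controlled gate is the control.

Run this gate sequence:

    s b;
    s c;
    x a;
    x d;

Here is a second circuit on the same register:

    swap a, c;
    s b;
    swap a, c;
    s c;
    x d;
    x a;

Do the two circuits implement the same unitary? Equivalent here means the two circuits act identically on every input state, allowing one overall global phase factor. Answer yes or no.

Yes — the two circuits implement the same unitary up to a global phase.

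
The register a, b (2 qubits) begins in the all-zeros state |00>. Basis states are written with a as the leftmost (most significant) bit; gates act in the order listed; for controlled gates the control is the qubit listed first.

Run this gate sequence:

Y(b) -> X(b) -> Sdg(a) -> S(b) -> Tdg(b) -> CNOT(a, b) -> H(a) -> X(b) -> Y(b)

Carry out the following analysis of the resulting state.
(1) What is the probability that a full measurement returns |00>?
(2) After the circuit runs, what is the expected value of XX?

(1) The probability of measuring |00> is 1/2.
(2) In the final state, XX has expectation 0.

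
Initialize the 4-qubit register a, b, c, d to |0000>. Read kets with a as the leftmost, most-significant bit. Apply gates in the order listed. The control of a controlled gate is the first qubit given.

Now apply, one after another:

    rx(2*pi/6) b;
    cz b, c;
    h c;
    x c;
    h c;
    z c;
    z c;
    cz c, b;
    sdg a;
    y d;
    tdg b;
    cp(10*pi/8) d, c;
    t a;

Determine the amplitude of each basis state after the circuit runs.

After the circuit, the state carries amplitude sqrt(3)*I/2 on |0001>, -exp(3*I*pi/4)/2 on |0101>, and 0 on every other basis state. Key observation: gates 3-6 undo each other exactly, leaving only the rest of the circuit to track.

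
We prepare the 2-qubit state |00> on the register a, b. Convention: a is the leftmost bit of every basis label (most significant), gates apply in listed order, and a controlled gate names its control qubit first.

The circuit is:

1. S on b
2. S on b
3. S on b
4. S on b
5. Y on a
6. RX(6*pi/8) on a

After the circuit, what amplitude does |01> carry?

|01> carries amplitude 0 in the final state. Key observation: steps 1-4 multiply out to the identity, so the circuit reduces to the remaining gates.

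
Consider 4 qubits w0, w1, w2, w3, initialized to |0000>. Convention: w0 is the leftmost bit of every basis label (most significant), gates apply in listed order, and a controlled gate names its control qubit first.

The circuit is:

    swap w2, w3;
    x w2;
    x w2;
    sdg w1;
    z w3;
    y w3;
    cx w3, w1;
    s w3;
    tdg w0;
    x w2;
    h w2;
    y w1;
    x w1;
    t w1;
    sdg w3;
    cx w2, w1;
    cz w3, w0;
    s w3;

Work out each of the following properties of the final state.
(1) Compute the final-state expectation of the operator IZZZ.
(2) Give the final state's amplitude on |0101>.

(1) The expectation value of IZZZ is 1.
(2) The final state's coefficient on |0101> equals sqrt(2)*exp(3*I*pi/4)/2.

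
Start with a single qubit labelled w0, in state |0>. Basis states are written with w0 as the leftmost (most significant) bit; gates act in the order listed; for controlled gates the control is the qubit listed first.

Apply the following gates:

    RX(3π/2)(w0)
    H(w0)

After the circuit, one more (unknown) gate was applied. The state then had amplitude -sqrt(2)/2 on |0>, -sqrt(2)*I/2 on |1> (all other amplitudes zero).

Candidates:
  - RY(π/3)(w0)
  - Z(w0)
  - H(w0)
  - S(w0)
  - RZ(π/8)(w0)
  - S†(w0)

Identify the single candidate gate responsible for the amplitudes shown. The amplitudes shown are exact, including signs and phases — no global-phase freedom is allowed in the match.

The applied gate was H(w0).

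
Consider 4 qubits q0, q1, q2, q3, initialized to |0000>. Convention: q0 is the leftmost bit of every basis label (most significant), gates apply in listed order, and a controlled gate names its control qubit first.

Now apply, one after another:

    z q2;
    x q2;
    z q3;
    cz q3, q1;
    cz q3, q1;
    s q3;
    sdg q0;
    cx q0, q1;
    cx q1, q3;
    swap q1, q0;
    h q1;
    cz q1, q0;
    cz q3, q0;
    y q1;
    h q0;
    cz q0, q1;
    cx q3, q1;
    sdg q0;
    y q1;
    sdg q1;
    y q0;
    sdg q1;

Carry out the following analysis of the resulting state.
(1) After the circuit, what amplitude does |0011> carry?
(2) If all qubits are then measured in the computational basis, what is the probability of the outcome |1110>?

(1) The final state's coefficient on |0011> equals 0. Key observation: steps 4-5 multiply out to the identity, so the circuit reduces to the remaining gates.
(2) A full measurement returns |1110> with probability 1/4.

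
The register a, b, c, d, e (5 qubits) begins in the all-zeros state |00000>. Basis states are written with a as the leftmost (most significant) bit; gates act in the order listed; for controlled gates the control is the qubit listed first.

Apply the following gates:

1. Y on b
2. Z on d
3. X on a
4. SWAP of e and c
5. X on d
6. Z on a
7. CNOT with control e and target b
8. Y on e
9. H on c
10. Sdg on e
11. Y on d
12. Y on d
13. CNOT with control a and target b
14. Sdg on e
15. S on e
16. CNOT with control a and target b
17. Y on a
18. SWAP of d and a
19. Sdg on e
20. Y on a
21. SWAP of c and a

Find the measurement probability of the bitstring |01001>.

A full measurement returns |01001> with probability 1/2. Key observation: the block from step 13 through step 16 cancels to the identity and can be dropped.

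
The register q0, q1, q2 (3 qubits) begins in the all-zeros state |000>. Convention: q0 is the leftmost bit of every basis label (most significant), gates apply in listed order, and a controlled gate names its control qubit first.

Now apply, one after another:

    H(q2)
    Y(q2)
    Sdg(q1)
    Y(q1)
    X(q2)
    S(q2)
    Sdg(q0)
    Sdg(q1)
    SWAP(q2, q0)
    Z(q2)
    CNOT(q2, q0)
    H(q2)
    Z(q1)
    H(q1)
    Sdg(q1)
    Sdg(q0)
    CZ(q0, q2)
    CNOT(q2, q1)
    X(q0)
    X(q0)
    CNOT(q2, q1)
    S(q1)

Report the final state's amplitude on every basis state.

The resulting statevector has amplitude -sqrt(2)*I/4 on |000>, -sqrt(2)*I/4 on |001>, sqrt(2)*I/4 on |010>, sqrt(2)*I/4 on |011>, sqrt(2)*I/4 on |100>, -sqrt(2)*I/4 on |101>, -sqrt(2)*I/4 on |110>, sqrt(2)*I/4 on |111>. Key observation: the block from step 18 through step 21 cancels to the identity and can be dropped.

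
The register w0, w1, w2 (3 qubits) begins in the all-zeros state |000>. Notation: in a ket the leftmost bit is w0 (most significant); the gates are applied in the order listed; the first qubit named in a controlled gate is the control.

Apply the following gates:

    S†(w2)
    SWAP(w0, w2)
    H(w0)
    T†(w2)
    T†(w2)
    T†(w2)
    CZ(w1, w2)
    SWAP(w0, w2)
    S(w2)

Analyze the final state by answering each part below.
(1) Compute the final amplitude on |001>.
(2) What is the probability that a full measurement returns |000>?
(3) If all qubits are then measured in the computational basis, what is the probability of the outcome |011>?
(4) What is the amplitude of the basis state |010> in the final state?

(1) |001> carries amplitude sqrt(2)*I/2 in the final state.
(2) A full measurement returns |000> with probability 1/2.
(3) Outcome |011> occurs with probability 0.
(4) The amplitude on |010> is 0.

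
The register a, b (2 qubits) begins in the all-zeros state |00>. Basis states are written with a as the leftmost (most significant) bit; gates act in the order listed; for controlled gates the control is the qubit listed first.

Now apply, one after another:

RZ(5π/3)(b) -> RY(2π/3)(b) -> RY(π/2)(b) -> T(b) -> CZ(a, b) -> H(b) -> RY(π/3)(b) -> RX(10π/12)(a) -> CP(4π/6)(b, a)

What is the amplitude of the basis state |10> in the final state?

The amplitude on |10> is ((-sqrt(6) + sqrt(2))*exp(I*pi/12) + (5*sqrt(2) + 3*sqrt(6))*exp(I*pi/3))*exp(7*I*pi/12)/16.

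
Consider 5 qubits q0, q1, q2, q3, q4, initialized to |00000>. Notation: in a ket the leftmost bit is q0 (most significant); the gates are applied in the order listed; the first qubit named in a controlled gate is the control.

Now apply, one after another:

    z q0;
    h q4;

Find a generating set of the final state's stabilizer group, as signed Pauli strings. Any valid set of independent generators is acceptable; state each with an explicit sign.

One valid set of independent stabilizer generators is +IIIIX, +ZIIII, +IZIII, +IIZII, +IIIZI (any independent generating set of the same group is equally correct).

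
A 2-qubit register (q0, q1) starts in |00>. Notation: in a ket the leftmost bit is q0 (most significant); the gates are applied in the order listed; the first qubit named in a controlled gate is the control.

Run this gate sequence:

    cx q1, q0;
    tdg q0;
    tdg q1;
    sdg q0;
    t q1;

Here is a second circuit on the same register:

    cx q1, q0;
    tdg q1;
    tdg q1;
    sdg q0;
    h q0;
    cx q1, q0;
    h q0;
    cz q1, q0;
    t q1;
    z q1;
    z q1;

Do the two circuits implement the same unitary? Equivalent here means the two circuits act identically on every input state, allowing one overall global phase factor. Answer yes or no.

No — the two circuits implement different unitaries, even allowing a global phase.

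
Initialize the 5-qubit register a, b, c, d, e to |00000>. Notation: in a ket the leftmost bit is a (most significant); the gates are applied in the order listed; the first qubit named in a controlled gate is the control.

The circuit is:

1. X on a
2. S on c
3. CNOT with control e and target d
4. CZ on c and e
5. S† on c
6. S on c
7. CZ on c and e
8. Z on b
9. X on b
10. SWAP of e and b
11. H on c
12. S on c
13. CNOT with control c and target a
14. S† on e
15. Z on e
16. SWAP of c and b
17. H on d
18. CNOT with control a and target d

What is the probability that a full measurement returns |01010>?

The probability of measuring |01010> is 0. Key observation: the block from step 4 through step 7 cancels to the identity and can be dropped.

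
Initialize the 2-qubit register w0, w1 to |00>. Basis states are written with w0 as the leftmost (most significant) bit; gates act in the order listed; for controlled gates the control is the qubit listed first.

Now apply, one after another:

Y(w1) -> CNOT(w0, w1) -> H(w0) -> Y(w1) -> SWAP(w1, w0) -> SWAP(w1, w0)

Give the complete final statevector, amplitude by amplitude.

The final amplitudes are sqrt(2)/2 on |00>, 0 on |01>, sqrt(2)/2 on |10>, 0 on |11>.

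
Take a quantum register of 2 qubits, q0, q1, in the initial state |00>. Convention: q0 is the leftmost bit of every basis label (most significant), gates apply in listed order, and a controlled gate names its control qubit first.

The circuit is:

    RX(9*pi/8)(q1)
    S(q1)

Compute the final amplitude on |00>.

|00> carries amplitude -sin(pi/16) in the final state.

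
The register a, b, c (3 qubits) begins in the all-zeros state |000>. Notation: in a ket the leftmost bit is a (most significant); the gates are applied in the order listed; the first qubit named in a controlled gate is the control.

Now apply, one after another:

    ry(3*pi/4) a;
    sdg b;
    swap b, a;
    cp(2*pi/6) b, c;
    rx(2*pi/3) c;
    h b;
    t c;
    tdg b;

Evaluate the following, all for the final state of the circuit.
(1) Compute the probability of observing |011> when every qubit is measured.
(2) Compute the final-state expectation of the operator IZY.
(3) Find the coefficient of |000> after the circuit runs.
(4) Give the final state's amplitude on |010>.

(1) Outcome |011> occurs with probability 3/8 - 3*sqrt(2)/16.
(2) In the final state, IZY has expectation -sqrt(3)/4.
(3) The final state's coefficient on |000> equals sqrt(2)*(sqrt(2 - sqrt(2)) + sqrt(sqrt(2) + 2))/8.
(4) The final state's coefficient on |010> equals sqrt(2)*(-sqrt(2 - sqrt(2)) + sqrt(sqrt(2) + 2))*exp(3*I*pi/4)/8.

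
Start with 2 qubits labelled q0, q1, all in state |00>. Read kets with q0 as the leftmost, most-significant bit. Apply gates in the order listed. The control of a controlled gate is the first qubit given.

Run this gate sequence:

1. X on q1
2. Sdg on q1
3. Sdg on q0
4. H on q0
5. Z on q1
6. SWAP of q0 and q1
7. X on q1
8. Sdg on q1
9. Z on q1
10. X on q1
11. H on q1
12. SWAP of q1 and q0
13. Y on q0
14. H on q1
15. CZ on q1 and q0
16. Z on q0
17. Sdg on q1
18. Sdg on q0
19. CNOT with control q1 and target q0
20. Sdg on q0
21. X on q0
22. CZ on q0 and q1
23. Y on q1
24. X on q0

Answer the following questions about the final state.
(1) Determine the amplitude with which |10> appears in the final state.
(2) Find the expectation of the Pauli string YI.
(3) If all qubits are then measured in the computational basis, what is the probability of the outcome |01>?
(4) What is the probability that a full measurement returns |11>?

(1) The final state's coefficient on |10> equals sqrt(2)*(1 + I)/4.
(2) The expectation value of YI is 1.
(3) A full measurement returns |01> with probability 1/4.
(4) A full measurement returns |11> with probability 1/4.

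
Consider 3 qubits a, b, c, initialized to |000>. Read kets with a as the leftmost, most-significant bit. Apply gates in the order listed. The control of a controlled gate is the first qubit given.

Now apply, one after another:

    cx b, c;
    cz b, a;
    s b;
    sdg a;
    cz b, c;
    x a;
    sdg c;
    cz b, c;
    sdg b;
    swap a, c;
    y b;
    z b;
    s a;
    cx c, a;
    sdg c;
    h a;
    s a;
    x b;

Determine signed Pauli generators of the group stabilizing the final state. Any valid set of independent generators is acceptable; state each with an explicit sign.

The stabilizer group can be generated by -YII, +IZI, -IIZ, among other valid generating sets.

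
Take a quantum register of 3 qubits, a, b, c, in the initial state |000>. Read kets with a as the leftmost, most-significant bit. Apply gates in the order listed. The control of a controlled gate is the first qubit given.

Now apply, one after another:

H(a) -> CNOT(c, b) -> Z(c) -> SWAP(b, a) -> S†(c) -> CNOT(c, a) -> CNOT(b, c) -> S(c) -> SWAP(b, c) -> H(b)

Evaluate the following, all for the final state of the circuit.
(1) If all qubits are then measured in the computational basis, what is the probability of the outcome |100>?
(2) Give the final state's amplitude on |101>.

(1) A full measurement returns |100> with probability 0.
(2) The amplitude on |101> is 0.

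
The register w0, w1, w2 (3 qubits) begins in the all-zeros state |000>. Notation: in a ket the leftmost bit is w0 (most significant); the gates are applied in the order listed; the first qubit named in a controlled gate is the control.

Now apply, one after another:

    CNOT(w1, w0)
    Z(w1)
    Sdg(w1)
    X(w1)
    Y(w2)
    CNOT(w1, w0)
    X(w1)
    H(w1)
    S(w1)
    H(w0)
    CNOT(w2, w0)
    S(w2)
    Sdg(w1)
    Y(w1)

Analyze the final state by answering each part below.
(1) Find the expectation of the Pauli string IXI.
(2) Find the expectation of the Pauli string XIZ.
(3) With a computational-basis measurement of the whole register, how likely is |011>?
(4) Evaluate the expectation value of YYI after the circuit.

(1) The observable IXI averages to -1.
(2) The expectation value of XIZ is 1.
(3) Outcome |011> occurs with probability 1/4.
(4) In the final state, YYI has expectation 0.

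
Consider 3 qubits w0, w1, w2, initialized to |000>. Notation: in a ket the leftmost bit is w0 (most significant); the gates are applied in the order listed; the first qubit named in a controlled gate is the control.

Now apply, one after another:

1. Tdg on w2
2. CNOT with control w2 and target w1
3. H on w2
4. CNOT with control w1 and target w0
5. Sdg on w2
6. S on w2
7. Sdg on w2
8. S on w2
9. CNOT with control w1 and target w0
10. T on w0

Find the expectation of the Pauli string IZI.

In the final state, IZI has expectation 1.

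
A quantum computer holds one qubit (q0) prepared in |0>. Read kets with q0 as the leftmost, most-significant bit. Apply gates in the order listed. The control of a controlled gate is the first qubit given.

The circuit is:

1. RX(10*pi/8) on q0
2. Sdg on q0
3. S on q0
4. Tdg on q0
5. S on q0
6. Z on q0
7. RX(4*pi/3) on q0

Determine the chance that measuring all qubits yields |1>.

The probability of measuring |1> is -sqrt(3)/8 - sqrt(2)/8 + 1/2.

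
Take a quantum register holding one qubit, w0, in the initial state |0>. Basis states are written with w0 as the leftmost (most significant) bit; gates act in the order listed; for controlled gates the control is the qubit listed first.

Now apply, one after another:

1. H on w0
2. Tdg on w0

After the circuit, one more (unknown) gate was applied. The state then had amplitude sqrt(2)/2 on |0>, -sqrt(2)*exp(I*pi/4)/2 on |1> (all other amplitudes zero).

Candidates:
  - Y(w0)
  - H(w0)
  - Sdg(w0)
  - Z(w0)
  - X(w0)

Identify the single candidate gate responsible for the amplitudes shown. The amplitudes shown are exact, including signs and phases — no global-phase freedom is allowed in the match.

The applied gate was Sdg(w0).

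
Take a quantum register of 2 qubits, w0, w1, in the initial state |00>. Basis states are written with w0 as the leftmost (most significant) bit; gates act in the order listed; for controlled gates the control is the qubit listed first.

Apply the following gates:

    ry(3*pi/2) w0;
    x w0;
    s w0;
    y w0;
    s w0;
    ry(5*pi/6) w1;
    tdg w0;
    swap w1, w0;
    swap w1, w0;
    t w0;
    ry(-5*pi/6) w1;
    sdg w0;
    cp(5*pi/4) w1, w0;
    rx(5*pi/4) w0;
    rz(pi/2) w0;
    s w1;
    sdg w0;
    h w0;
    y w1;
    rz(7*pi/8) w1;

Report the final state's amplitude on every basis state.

After the circuit, the state carries amplitude 0 on |00>, I*sqrt(sqrt(2)/4 + 1/2)*exp(11*I*pi/16)/2 - I*sqrt(1/2 - sqrt(2)/4)*exp(11*I*pi/16)/2 + I*sqrt(1/2 - sqrt(2)/4)*exp(3*I*pi/16)/2 + I*sqrt(sqrt(2)/4 + 1/2)*exp(3*I*pi/16)/2 on |01>, 0 on |10>, I*sqrt(1/2 - sqrt(2)/4)*exp(11*I*pi/16)/2 + I*sqrt(1/2 - sqrt(2)/4)*exp(3*I*pi/16)/2 - I*sqrt(sqrt(2)/4 + 1/2)*exp(11*I*pi/16)/2 + I*sqrt(sqrt(2)/4 + 1/2)*exp(3*I*pi/16)/2 on |11>.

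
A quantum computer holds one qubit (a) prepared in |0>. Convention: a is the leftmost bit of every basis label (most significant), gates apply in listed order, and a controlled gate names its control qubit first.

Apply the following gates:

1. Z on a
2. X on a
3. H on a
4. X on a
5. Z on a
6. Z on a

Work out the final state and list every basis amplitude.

The final amplitudes are -sqrt(2)/2 on |0>, sqrt(2)/2 on |1>.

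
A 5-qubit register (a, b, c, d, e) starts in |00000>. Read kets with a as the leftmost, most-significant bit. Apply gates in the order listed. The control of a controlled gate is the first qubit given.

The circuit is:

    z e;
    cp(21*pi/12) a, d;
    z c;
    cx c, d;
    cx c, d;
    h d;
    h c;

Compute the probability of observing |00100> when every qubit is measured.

Outcome |00100> occurs with probability 1/4. Key observation: steps 4-5 multiply out to the identity, so the circuit reduces to the remaining gates.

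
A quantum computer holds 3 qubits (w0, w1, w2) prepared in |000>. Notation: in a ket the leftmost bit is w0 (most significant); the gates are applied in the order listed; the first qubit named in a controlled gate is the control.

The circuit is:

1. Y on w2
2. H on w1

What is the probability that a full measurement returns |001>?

Outcome |001> occurs with probability 1/2.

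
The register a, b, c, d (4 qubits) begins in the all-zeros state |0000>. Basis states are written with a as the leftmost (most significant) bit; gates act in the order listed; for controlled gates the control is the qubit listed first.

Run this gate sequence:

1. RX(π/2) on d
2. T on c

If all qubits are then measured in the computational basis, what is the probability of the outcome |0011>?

Outcome |0011> occurs with probability 0.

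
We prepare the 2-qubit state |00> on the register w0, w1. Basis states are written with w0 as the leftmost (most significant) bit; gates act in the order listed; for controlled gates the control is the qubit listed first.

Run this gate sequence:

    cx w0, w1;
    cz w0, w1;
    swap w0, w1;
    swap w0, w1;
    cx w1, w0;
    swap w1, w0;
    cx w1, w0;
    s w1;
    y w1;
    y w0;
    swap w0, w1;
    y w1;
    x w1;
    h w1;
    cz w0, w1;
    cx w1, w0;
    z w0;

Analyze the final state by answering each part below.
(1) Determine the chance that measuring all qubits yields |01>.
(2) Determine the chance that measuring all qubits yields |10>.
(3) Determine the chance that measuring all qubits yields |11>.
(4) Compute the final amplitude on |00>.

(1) Outcome |01> occurs with probability 1/2.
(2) Outcome |10> occurs with probability 1/2.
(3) A full measurement returns |11> with probability 0.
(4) |00> carries amplitude 0 in the final state.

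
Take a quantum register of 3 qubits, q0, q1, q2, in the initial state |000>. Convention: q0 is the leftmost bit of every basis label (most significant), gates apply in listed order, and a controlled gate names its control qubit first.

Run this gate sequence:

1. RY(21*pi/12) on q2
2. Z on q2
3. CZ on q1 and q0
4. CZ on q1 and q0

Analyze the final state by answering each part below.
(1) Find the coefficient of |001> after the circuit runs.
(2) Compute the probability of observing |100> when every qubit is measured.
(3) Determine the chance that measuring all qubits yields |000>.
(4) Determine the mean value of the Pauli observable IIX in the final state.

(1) |001> carries amplitude -sqrt(2 - sqrt(2))/2 in the final state. Key observation: gates 3-4 undo each other exactly, leaving only the rest of the circuit to track.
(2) A full measurement returns |100> with probability 0.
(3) The probability of measuring |000> is sqrt(2)/4 + 1/2.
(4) The expectation value of IIX is sqrt(2)/2.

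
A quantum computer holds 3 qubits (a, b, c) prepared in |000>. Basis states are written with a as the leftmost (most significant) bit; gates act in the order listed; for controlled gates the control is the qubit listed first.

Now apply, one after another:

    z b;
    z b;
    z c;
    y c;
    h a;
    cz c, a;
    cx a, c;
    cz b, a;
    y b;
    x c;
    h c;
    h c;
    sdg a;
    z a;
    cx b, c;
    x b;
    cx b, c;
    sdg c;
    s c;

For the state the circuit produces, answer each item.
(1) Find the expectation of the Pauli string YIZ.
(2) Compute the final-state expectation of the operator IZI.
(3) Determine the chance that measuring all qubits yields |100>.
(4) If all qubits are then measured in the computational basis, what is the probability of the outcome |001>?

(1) The observable YIZ averages to 0.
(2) In the final state, IZI has expectation 1.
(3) A full measurement returns |100> with probability 1/2.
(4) A full measurement returns |001> with probability 1/2.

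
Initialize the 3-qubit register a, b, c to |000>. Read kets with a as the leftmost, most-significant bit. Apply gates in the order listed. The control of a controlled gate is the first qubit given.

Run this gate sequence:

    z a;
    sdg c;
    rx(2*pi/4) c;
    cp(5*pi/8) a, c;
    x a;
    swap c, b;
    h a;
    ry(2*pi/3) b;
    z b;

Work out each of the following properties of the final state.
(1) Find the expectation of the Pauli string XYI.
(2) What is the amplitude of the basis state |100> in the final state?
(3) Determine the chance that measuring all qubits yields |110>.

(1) The expectation value of XYI is -1.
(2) The final state's coefficient on |100> equals -1/4 - sqrt(3)*I/4.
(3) The probability of measuring |110> is 1/4.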